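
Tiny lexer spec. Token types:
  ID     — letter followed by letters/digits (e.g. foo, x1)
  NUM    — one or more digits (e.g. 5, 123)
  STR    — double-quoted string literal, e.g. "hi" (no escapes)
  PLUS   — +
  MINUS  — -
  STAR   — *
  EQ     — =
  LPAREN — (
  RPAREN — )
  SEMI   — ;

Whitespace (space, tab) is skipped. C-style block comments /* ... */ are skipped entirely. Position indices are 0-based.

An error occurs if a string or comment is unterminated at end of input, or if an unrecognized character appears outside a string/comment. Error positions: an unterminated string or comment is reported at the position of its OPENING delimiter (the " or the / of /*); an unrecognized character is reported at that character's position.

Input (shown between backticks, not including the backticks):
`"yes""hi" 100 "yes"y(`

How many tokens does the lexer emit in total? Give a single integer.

pos=0: enter STRING mode
pos=0: emit STR "yes" (now at pos=5)
pos=5: enter STRING mode
pos=5: emit STR "hi" (now at pos=9)
pos=10: emit NUM '100' (now at pos=13)
pos=14: enter STRING mode
pos=14: emit STR "yes" (now at pos=19)
pos=19: emit ID 'y' (now at pos=20)
pos=20: emit LPAREN '('
DONE. 6 tokens: [STR, STR, NUM, STR, ID, LPAREN]

Answer: 6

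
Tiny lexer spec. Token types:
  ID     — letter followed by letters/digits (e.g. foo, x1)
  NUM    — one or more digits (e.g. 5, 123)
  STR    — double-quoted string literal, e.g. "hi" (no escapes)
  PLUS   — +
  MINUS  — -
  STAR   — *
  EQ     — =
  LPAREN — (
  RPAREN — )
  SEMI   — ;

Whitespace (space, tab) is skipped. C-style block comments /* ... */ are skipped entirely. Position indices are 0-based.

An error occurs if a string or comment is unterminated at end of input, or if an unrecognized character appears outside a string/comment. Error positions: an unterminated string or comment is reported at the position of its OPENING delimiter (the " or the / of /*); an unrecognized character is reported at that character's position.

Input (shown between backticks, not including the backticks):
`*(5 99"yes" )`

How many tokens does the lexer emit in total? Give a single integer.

Answer: 6

Derivation:
pos=0: emit STAR '*'
pos=1: emit LPAREN '('
pos=2: emit NUM '5' (now at pos=3)
pos=4: emit NUM '99' (now at pos=6)
pos=6: enter STRING mode
pos=6: emit STR "yes" (now at pos=11)
pos=12: emit RPAREN ')'
DONE. 6 tokens: [STAR, LPAREN, NUM, NUM, STR, RPAREN]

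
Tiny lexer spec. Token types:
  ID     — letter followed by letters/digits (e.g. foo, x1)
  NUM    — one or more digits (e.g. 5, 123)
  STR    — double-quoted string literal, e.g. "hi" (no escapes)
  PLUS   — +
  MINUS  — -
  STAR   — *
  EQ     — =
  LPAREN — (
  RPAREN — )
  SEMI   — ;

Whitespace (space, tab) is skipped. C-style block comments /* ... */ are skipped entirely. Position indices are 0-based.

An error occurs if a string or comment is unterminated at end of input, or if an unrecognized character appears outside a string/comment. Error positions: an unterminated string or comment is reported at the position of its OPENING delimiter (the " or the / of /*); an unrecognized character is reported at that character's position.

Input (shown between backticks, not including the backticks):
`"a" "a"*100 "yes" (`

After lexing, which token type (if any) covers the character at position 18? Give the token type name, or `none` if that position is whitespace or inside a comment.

pos=0: enter STRING mode
pos=0: emit STR "a" (now at pos=3)
pos=4: enter STRING mode
pos=4: emit STR "a" (now at pos=7)
pos=7: emit STAR '*'
pos=8: emit NUM '100' (now at pos=11)
pos=12: enter STRING mode
pos=12: emit STR "yes" (now at pos=17)
pos=18: emit LPAREN '('
DONE. 6 tokens: [STR, STR, STAR, NUM, STR, LPAREN]
Position 18: char is '(' -> LPAREN

Answer: LPAREN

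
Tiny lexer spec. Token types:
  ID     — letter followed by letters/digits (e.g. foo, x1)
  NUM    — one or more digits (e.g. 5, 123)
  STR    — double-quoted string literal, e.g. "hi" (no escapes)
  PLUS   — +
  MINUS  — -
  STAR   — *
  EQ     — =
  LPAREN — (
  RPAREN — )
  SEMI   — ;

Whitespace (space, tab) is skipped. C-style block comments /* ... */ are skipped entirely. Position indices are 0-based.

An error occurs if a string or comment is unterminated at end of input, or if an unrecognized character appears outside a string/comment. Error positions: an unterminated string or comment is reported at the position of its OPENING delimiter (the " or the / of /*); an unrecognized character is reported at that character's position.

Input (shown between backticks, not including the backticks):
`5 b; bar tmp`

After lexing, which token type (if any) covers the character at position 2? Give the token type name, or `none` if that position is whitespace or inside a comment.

Answer: ID

Derivation:
pos=0: emit NUM '5' (now at pos=1)
pos=2: emit ID 'b' (now at pos=3)
pos=3: emit SEMI ';'
pos=5: emit ID 'bar' (now at pos=8)
pos=9: emit ID 'tmp' (now at pos=12)
DONE. 5 tokens: [NUM, ID, SEMI, ID, ID]
Position 2: char is 'b' -> ID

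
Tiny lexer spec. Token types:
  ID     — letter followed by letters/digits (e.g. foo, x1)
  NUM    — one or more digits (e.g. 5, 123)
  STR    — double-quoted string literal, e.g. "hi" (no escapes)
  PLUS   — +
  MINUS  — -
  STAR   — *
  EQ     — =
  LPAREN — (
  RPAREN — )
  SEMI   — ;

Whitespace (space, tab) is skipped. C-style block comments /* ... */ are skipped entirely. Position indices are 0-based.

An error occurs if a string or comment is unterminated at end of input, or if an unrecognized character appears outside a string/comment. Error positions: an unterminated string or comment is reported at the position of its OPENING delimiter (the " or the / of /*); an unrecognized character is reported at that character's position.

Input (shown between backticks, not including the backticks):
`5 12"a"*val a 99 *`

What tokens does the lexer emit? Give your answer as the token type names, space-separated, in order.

pos=0: emit NUM '5' (now at pos=1)
pos=2: emit NUM '12' (now at pos=4)
pos=4: enter STRING mode
pos=4: emit STR "a" (now at pos=7)
pos=7: emit STAR '*'
pos=8: emit ID 'val' (now at pos=11)
pos=12: emit ID 'a' (now at pos=13)
pos=14: emit NUM '99' (now at pos=16)
pos=17: emit STAR '*'
DONE. 8 tokens: [NUM, NUM, STR, STAR, ID, ID, NUM, STAR]

Answer: NUM NUM STR STAR ID ID NUM STAR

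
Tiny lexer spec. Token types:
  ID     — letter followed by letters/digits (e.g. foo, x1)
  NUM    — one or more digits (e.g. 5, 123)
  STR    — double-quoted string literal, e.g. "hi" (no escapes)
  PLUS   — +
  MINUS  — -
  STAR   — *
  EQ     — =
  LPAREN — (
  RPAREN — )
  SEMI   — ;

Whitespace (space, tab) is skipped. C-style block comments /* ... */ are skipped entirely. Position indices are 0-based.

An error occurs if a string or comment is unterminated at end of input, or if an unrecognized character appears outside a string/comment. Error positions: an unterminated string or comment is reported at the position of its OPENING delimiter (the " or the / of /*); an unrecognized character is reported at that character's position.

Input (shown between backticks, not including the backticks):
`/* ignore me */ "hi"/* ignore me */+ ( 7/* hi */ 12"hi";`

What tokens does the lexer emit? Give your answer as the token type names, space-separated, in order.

Answer: STR PLUS LPAREN NUM NUM STR SEMI

Derivation:
pos=0: enter COMMENT mode (saw '/*')
exit COMMENT mode (now at pos=15)
pos=16: enter STRING mode
pos=16: emit STR "hi" (now at pos=20)
pos=20: enter COMMENT mode (saw '/*')
exit COMMENT mode (now at pos=35)
pos=35: emit PLUS '+'
pos=37: emit LPAREN '('
pos=39: emit NUM '7' (now at pos=40)
pos=40: enter COMMENT mode (saw '/*')
exit COMMENT mode (now at pos=48)
pos=49: emit NUM '12' (now at pos=51)
pos=51: enter STRING mode
pos=51: emit STR "hi" (now at pos=55)
pos=55: emit SEMI ';'
DONE. 7 tokens: [STR, PLUS, LPAREN, NUM, NUM, STR, SEMI]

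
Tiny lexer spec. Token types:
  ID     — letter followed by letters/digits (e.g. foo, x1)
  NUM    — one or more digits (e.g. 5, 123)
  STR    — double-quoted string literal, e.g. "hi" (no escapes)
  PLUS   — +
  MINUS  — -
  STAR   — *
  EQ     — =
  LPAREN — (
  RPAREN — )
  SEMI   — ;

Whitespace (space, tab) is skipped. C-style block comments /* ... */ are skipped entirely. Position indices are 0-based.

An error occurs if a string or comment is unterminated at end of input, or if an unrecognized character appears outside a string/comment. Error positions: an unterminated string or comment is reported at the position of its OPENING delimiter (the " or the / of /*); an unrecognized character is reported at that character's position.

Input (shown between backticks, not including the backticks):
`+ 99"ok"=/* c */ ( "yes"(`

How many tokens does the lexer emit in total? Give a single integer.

Answer: 7

Derivation:
pos=0: emit PLUS '+'
pos=2: emit NUM '99' (now at pos=4)
pos=4: enter STRING mode
pos=4: emit STR "ok" (now at pos=8)
pos=8: emit EQ '='
pos=9: enter COMMENT mode (saw '/*')
exit COMMENT mode (now at pos=16)
pos=17: emit LPAREN '('
pos=19: enter STRING mode
pos=19: emit STR "yes" (now at pos=24)
pos=24: emit LPAREN '('
DONE. 7 tokens: [PLUS, NUM, STR, EQ, LPAREN, STR, LPAREN]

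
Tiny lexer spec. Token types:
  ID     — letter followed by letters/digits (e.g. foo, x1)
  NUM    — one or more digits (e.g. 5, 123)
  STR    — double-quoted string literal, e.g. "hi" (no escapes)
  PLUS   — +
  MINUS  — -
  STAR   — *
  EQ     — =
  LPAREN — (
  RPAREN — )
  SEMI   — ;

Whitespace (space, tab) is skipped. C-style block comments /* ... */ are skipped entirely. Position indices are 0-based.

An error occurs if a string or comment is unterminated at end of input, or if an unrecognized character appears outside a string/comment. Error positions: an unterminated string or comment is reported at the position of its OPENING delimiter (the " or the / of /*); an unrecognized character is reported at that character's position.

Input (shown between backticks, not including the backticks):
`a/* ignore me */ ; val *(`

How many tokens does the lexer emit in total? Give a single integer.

pos=0: emit ID 'a' (now at pos=1)
pos=1: enter COMMENT mode (saw '/*')
exit COMMENT mode (now at pos=16)
pos=17: emit SEMI ';'
pos=19: emit ID 'val' (now at pos=22)
pos=23: emit STAR '*'
pos=24: emit LPAREN '('
DONE. 5 tokens: [ID, SEMI, ID, STAR, LPAREN]

Answer: 5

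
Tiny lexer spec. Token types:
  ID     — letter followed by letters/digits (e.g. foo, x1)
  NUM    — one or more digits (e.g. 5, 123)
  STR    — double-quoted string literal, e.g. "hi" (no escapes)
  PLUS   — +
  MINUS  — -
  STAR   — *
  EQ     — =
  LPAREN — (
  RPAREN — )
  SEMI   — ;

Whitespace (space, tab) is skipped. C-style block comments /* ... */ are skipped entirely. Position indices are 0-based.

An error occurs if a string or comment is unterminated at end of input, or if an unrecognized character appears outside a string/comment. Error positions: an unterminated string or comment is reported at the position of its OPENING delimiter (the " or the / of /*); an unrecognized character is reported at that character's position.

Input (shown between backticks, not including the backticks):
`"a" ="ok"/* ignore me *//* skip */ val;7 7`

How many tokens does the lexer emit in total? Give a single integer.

pos=0: enter STRING mode
pos=0: emit STR "a" (now at pos=3)
pos=4: emit EQ '='
pos=5: enter STRING mode
pos=5: emit STR "ok" (now at pos=9)
pos=9: enter COMMENT mode (saw '/*')
exit COMMENT mode (now at pos=24)
pos=24: enter COMMENT mode (saw '/*')
exit COMMENT mode (now at pos=34)
pos=35: emit ID 'val' (now at pos=38)
pos=38: emit SEMI ';'
pos=39: emit NUM '7' (now at pos=40)
pos=41: emit NUM '7' (now at pos=42)
DONE. 7 tokens: [STR, EQ, STR, ID, SEMI, NUM, NUM]

Answer: 7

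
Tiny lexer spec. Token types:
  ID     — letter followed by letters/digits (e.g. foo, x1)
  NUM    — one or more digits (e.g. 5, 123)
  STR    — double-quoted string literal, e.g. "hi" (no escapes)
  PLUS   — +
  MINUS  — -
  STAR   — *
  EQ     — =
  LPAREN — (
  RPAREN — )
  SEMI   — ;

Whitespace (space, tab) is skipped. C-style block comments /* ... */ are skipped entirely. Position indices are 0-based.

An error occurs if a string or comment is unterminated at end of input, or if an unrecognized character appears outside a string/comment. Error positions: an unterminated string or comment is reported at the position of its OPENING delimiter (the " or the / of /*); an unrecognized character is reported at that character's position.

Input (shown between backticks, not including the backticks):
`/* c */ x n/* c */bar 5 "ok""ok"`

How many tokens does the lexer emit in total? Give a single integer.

pos=0: enter COMMENT mode (saw '/*')
exit COMMENT mode (now at pos=7)
pos=8: emit ID 'x' (now at pos=9)
pos=10: emit ID 'n' (now at pos=11)
pos=11: enter COMMENT mode (saw '/*')
exit COMMENT mode (now at pos=18)
pos=18: emit ID 'bar' (now at pos=21)
pos=22: emit NUM '5' (now at pos=23)
pos=24: enter STRING mode
pos=24: emit STR "ok" (now at pos=28)
pos=28: enter STRING mode
pos=28: emit STR "ok" (now at pos=32)
DONE. 6 tokens: [ID, ID, ID, NUM, STR, STR]

Answer: 6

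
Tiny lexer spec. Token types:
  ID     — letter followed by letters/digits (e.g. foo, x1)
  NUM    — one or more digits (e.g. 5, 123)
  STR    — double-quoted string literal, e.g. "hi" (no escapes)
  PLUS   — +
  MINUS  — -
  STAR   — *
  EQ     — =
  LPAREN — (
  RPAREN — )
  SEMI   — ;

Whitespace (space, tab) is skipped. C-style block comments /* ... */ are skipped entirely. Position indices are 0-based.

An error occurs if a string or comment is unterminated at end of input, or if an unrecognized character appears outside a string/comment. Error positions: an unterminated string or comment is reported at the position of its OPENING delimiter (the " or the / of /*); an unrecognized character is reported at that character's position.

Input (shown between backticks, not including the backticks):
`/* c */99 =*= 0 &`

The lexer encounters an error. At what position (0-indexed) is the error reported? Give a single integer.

Answer: 16

Derivation:
pos=0: enter COMMENT mode (saw '/*')
exit COMMENT mode (now at pos=7)
pos=7: emit NUM '99' (now at pos=9)
pos=10: emit EQ '='
pos=11: emit STAR '*'
pos=12: emit EQ '='
pos=14: emit NUM '0' (now at pos=15)
pos=16: ERROR — unrecognized char '&'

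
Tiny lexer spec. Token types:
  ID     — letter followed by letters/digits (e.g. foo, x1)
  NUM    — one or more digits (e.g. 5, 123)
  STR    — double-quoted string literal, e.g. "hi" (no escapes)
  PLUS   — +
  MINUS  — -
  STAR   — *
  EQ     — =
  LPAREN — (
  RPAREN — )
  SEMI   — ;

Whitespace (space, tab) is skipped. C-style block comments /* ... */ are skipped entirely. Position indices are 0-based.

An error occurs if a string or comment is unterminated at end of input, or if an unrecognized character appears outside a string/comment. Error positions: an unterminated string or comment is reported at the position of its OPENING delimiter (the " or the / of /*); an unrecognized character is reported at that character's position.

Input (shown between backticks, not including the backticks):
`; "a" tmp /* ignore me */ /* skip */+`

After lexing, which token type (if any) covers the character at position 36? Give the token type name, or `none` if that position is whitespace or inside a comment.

pos=0: emit SEMI ';'
pos=2: enter STRING mode
pos=2: emit STR "a" (now at pos=5)
pos=6: emit ID 'tmp' (now at pos=9)
pos=10: enter COMMENT mode (saw '/*')
exit COMMENT mode (now at pos=25)
pos=26: enter COMMENT mode (saw '/*')
exit COMMENT mode (now at pos=36)
pos=36: emit PLUS '+'
DONE. 4 tokens: [SEMI, STR, ID, PLUS]
Position 36: char is '+' -> PLUS

Answer: PLUS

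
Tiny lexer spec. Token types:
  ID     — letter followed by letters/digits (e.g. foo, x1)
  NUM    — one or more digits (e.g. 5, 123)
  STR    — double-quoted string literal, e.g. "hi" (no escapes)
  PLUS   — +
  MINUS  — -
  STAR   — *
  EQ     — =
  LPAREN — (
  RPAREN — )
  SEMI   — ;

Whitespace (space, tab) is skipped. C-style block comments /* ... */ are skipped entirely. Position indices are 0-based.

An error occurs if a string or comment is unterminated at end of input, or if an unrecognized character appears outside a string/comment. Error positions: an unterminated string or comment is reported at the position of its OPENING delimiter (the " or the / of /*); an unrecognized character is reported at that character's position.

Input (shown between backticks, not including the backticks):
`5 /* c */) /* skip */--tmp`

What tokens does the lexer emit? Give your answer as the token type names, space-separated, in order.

pos=0: emit NUM '5' (now at pos=1)
pos=2: enter COMMENT mode (saw '/*')
exit COMMENT mode (now at pos=9)
pos=9: emit RPAREN ')'
pos=11: enter COMMENT mode (saw '/*')
exit COMMENT mode (now at pos=21)
pos=21: emit MINUS '-'
pos=22: emit MINUS '-'
pos=23: emit ID 'tmp' (now at pos=26)
DONE. 5 tokens: [NUM, RPAREN, MINUS, MINUS, ID]

Answer: NUM RPAREN MINUS MINUS ID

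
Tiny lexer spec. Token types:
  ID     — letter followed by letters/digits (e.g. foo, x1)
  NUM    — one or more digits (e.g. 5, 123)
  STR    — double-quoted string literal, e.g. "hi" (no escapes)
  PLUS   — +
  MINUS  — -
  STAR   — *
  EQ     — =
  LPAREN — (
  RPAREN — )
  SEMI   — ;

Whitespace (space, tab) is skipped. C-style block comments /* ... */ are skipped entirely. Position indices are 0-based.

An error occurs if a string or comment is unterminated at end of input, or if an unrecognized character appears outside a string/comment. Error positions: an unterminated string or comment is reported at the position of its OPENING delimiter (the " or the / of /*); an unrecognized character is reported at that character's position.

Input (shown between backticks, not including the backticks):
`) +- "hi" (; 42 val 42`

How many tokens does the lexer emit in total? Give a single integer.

Answer: 9

Derivation:
pos=0: emit RPAREN ')'
pos=2: emit PLUS '+'
pos=3: emit MINUS '-'
pos=5: enter STRING mode
pos=5: emit STR "hi" (now at pos=9)
pos=10: emit LPAREN '('
pos=11: emit SEMI ';'
pos=13: emit NUM '42' (now at pos=15)
pos=16: emit ID 'val' (now at pos=19)
pos=20: emit NUM '42' (now at pos=22)
DONE. 9 tokens: [RPAREN, PLUS, MINUS, STR, LPAREN, SEMI, NUM, ID, NUM]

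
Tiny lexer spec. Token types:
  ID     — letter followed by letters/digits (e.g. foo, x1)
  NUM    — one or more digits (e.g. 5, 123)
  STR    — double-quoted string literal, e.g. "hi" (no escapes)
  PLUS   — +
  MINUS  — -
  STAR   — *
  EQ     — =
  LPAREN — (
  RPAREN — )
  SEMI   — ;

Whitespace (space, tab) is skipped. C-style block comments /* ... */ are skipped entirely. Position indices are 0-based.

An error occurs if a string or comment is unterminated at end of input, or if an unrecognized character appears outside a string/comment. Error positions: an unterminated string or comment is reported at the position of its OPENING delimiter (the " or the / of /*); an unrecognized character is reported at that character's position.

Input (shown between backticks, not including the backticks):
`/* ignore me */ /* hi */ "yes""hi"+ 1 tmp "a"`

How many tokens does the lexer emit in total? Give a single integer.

pos=0: enter COMMENT mode (saw '/*')
exit COMMENT mode (now at pos=15)
pos=16: enter COMMENT mode (saw '/*')
exit COMMENT mode (now at pos=24)
pos=25: enter STRING mode
pos=25: emit STR "yes" (now at pos=30)
pos=30: enter STRING mode
pos=30: emit STR "hi" (now at pos=34)
pos=34: emit PLUS '+'
pos=36: emit NUM '1' (now at pos=37)
pos=38: emit ID 'tmp' (now at pos=41)
pos=42: enter STRING mode
pos=42: emit STR "a" (now at pos=45)
DONE. 6 tokens: [STR, STR, PLUS, NUM, ID, STR]

Answer: 6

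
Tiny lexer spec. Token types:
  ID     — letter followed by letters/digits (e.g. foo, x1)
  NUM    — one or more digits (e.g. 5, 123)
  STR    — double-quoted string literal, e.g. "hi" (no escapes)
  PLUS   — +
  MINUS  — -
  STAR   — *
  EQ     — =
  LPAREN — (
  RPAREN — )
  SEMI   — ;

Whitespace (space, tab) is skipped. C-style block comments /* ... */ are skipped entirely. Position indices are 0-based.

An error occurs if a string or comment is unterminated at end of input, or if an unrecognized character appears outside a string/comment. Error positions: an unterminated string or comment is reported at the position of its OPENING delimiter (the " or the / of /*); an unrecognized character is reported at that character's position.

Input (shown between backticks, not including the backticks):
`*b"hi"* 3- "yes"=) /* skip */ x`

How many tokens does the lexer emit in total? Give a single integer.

Answer: 10

Derivation:
pos=0: emit STAR '*'
pos=1: emit ID 'b' (now at pos=2)
pos=2: enter STRING mode
pos=2: emit STR "hi" (now at pos=6)
pos=6: emit STAR '*'
pos=8: emit NUM '3' (now at pos=9)
pos=9: emit MINUS '-'
pos=11: enter STRING mode
pos=11: emit STR "yes" (now at pos=16)
pos=16: emit EQ '='
pos=17: emit RPAREN ')'
pos=19: enter COMMENT mode (saw '/*')
exit COMMENT mode (now at pos=29)
pos=30: emit ID 'x' (now at pos=31)
DONE. 10 tokens: [STAR, ID, STR, STAR, NUM, MINUS, STR, EQ, RPAREN, ID]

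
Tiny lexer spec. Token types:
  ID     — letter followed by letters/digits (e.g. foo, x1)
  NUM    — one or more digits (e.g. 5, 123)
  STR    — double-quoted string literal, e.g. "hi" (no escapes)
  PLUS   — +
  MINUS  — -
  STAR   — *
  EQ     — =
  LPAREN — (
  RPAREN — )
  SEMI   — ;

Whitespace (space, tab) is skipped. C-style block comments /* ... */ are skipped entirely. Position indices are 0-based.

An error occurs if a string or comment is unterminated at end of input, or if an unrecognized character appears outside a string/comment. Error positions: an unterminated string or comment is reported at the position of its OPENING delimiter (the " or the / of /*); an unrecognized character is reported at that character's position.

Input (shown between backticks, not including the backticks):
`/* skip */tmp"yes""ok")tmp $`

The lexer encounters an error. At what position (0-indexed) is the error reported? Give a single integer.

pos=0: enter COMMENT mode (saw '/*')
exit COMMENT mode (now at pos=10)
pos=10: emit ID 'tmp' (now at pos=13)
pos=13: enter STRING mode
pos=13: emit STR "yes" (now at pos=18)
pos=18: enter STRING mode
pos=18: emit STR "ok" (now at pos=22)
pos=22: emit RPAREN ')'
pos=23: emit ID 'tmp' (now at pos=26)
pos=27: ERROR — unrecognized char '$'

Answer: 27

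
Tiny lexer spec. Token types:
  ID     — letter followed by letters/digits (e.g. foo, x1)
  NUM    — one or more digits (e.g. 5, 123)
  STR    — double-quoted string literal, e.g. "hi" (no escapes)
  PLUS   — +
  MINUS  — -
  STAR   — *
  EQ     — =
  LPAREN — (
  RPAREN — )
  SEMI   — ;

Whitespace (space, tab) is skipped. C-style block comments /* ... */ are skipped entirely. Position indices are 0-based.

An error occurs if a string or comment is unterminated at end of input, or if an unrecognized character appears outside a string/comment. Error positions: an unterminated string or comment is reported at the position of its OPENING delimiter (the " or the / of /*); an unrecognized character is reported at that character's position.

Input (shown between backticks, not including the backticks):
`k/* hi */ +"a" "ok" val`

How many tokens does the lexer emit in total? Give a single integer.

pos=0: emit ID 'k' (now at pos=1)
pos=1: enter COMMENT mode (saw '/*')
exit COMMENT mode (now at pos=9)
pos=10: emit PLUS '+'
pos=11: enter STRING mode
pos=11: emit STR "a" (now at pos=14)
pos=15: enter STRING mode
pos=15: emit STR "ok" (now at pos=19)
pos=20: emit ID 'val' (now at pos=23)
DONE. 5 tokens: [ID, PLUS, STR, STR, ID]

Answer: 5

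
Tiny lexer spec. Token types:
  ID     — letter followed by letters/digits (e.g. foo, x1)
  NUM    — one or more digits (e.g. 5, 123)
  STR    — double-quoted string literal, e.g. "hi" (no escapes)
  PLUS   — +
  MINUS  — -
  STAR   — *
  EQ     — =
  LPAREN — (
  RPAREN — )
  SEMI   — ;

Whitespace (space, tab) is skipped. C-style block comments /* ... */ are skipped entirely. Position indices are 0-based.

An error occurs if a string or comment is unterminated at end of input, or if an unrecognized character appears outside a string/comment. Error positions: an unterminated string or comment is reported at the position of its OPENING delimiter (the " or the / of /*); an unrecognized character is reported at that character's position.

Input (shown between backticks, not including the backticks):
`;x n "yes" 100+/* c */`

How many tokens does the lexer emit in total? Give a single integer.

pos=0: emit SEMI ';'
pos=1: emit ID 'x' (now at pos=2)
pos=3: emit ID 'n' (now at pos=4)
pos=5: enter STRING mode
pos=5: emit STR "yes" (now at pos=10)
pos=11: emit NUM '100' (now at pos=14)
pos=14: emit PLUS '+'
pos=15: enter COMMENT mode (saw '/*')
exit COMMENT mode (now at pos=22)
DONE. 6 tokens: [SEMI, ID, ID, STR, NUM, PLUS]

Answer: 6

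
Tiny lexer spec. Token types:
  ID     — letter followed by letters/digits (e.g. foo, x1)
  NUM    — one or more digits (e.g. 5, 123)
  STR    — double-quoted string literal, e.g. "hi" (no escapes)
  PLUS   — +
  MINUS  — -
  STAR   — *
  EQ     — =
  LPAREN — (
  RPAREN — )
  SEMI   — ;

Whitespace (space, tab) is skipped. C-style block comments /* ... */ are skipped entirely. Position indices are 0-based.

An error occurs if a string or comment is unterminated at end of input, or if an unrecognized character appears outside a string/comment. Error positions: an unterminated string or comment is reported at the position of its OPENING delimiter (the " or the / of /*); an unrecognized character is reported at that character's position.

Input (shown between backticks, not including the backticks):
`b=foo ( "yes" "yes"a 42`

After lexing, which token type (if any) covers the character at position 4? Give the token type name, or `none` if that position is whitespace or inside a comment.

pos=0: emit ID 'b' (now at pos=1)
pos=1: emit EQ '='
pos=2: emit ID 'foo' (now at pos=5)
pos=6: emit LPAREN '('
pos=8: enter STRING mode
pos=8: emit STR "yes" (now at pos=13)
pos=14: enter STRING mode
pos=14: emit STR "yes" (now at pos=19)
pos=19: emit ID 'a' (now at pos=20)
pos=21: emit NUM '42' (now at pos=23)
DONE. 8 tokens: [ID, EQ, ID, LPAREN, STR, STR, ID, NUM]
Position 4: char is 'o' -> ID

Answer: ID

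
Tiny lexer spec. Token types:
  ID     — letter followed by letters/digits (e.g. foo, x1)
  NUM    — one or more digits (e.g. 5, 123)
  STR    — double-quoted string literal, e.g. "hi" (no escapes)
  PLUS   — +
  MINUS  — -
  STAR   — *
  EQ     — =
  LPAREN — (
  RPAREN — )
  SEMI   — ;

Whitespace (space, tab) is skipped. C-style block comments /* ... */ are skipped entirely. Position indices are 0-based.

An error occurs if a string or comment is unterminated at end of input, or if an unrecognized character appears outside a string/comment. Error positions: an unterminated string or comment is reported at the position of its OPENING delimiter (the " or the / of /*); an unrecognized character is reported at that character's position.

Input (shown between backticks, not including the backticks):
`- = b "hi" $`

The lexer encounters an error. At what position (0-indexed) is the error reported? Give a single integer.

pos=0: emit MINUS '-'
pos=2: emit EQ '='
pos=4: emit ID 'b' (now at pos=5)
pos=6: enter STRING mode
pos=6: emit STR "hi" (now at pos=10)
pos=11: ERROR — unrecognized char '$'

Answer: 11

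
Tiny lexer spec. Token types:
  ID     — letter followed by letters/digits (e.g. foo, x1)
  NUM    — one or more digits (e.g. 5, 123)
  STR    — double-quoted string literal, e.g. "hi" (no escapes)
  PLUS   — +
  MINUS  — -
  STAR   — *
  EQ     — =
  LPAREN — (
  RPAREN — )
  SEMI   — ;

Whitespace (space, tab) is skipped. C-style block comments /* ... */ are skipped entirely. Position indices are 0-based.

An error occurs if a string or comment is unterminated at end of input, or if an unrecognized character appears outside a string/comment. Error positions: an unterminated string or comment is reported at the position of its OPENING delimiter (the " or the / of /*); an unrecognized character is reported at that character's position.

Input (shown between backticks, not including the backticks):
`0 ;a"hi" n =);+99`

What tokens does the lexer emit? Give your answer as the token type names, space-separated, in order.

pos=0: emit NUM '0' (now at pos=1)
pos=2: emit SEMI ';'
pos=3: emit ID 'a' (now at pos=4)
pos=4: enter STRING mode
pos=4: emit STR "hi" (now at pos=8)
pos=9: emit ID 'n' (now at pos=10)
pos=11: emit EQ '='
pos=12: emit RPAREN ')'
pos=13: emit SEMI ';'
pos=14: emit PLUS '+'
pos=15: emit NUM '99' (now at pos=17)
DONE. 10 tokens: [NUM, SEMI, ID, STR, ID, EQ, RPAREN, SEMI, PLUS, NUM]

Answer: NUM SEMI ID STR ID EQ RPAREN SEMI PLUS NUM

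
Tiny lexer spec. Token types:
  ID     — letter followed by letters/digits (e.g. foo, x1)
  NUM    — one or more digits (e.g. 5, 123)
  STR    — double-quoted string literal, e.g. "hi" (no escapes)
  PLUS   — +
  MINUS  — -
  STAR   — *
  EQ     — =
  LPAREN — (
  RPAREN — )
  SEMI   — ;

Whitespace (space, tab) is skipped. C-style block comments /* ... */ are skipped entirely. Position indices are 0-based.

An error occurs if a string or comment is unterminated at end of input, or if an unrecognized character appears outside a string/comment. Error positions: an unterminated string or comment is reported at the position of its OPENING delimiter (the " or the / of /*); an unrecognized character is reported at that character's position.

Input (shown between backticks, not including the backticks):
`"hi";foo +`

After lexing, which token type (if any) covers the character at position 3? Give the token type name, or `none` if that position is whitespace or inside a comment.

pos=0: enter STRING mode
pos=0: emit STR "hi" (now at pos=4)
pos=4: emit SEMI ';'
pos=5: emit ID 'foo' (now at pos=8)
pos=9: emit PLUS '+'
DONE. 4 tokens: [STR, SEMI, ID, PLUS]
Position 3: char is '"' -> STR

Answer: STR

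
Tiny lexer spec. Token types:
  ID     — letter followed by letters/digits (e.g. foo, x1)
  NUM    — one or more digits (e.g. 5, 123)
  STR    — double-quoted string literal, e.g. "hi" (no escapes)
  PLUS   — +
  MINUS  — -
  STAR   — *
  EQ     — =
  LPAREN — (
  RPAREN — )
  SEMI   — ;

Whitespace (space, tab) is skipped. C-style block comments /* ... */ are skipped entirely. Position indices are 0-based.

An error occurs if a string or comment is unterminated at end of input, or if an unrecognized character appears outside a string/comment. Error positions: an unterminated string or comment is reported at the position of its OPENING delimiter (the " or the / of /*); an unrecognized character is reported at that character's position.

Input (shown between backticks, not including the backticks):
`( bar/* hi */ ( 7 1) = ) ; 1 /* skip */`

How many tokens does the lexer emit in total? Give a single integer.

Answer: 10

Derivation:
pos=0: emit LPAREN '('
pos=2: emit ID 'bar' (now at pos=5)
pos=5: enter COMMENT mode (saw '/*')
exit COMMENT mode (now at pos=13)
pos=14: emit LPAREN '('
pos=16: emit NUM '7' (now at pos=17)
pos=18: emit NUM '1' (now at pos=19)
pos=19: emit RPAREN ')'
pos=21: emit EQ '='
pos=23: emit RPAREN ')'
pos=25: emit SEMI ';'
pos=27: emit NUM '1' (now at pos=28)
pos=29: enter COMMENT mode (saw '/*')
exit COMMENT mode (now at pos=39)
DONE. 10 tokens: [LPAREN, ID, LPAREN, NUM, NUM, RPAREN, EQ, RPAREN, SEMI, NUM]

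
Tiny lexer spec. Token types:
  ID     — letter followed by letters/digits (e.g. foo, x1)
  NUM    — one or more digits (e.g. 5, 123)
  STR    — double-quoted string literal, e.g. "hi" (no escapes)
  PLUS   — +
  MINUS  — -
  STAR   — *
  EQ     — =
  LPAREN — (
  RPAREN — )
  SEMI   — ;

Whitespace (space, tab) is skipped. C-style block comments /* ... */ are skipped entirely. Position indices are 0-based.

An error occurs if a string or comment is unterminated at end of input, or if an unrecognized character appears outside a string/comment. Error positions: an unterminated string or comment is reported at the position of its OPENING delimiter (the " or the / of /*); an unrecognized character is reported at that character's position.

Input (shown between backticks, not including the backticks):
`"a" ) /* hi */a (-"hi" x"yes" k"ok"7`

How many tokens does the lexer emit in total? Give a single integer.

Answer: 11

Derivation:
pos=0: enter STRING mode
pos=0: emit STR "a" (now at pos=3)
pos=4: emit RPAREN ')'
pos=6: enter COMMENT mode (saw '/*')
exit COMMENT mode (now at pos=14)
pos=14: emit ID 'a' (now at pos=15)
pos=16: emit LPAREN '('
pos=17: emit MINUS '-'
pos=18: enter STRING mode
pos=18: emit STR "hi" (now at pos=22)
pos=23: emit ID 'x' (now at pos=24)
pos=24: enter STRING mode
pos=24: emit STR "yes" (now at pos=29)
pos=30: emit ID 'k' (now at pos=31)
pos=31: enter STRING mode
pos=31: emit STR "ok" (now at pos=35)
pos=35: emit NUM '7' (now at pos=36)
DONE. 11 tokens: [STR, RPAREN, ID, LPAREN, MINUS, STR, ID, STR, ID, STR, NUM]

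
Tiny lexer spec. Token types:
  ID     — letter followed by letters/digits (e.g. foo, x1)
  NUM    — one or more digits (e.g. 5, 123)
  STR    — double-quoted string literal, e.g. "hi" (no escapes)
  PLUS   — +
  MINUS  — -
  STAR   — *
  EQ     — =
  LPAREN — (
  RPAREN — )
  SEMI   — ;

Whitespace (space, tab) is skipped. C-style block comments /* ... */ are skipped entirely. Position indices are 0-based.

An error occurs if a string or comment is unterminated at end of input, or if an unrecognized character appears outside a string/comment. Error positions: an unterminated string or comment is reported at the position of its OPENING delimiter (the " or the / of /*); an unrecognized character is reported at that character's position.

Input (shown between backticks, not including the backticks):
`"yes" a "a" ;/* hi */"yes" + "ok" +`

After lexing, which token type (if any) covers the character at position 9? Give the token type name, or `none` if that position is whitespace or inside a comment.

pos=0: enter STRING mode
pos=0: emit STR "yes" (now at pos=5)
pos=6: emit ID 'a' (now at pos=7)
pos=8: enter STRING mode
pos=8: emit STR "a" (now at pos=11)
pos=12: emit SEMI ';'
pos=13: enter COMMENT mode (saw '/*')
exit COMMENT mode (now at pos=21)
pos=21: enter STRING mode
pos=21: emit STR "yes" (now at pos=26)
pos=27: emit PLUS '+'
pos=29: enter STRING mode
pos=29: emit STR "ok" (now at pos=33)
pos=34: emit PLUS '+'
DONE. 8 tokens: [STR, ID, STR, SEMI, STR, PLUS, STR, PLUS]
Position 9: char is 'a' -> STR

Answer: STR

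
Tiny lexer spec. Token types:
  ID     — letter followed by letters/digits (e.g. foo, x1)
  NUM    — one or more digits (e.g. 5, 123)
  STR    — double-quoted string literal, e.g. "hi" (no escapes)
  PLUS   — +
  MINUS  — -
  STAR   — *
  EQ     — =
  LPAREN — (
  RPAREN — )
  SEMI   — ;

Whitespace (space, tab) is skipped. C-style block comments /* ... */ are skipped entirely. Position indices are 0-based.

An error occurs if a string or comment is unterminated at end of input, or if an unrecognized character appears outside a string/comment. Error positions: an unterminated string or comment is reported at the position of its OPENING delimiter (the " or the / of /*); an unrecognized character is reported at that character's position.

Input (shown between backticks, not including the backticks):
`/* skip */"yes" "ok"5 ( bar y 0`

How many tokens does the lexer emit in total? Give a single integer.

pos=0: enter COMMENT mode (saw '/*')
exit COMMENT mode (now at pos=10)
pos=10: enter STRING mode
pos=10: emit STR "yes" (now at pos=15)
pos=16: enter STRING mode
pos=16: emit STR "ok" (now at pos=20)
pos=20: emit NUM '5' (now at pos=21)
pos=22: emit LPAREN '('
pos=24: emit ID 'bar' (now at pos=27)
pos=28: emit ID 'y' (now at pos=29)
pos=30: emit NUM '0' (now at pos=31)
DONE. 7 tokens: [STR, STR, NUM, LPAREN, ID, ID, NUM]

Answer: 7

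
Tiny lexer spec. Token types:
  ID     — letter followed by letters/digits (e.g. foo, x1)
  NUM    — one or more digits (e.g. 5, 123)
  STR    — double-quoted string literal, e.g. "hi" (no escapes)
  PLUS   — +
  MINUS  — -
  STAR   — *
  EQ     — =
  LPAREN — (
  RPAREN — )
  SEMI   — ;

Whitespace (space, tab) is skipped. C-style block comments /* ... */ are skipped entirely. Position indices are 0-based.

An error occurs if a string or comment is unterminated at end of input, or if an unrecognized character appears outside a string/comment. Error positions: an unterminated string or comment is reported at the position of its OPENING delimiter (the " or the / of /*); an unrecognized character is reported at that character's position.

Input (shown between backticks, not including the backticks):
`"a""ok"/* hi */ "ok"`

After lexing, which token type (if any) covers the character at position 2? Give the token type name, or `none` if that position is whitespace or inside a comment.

Answer: STR

Derivation:
pos=0: enter STRING mode
pos=0: emit STR "a" (now at pos=3)
pos=3: enter STRING mode
pos=3: emit STR "ok" (now at pos=7)
pos=7: enter COMMENT mode (saw '/*')
exit COMMENT mode (now at pos=15)
pos=16: enter STRING mode
pos=16: emit STR "ok" (now at pos=20)
DONE. 3 tokens: [STR, STR, STR]
Position 2: char is '"' -> STR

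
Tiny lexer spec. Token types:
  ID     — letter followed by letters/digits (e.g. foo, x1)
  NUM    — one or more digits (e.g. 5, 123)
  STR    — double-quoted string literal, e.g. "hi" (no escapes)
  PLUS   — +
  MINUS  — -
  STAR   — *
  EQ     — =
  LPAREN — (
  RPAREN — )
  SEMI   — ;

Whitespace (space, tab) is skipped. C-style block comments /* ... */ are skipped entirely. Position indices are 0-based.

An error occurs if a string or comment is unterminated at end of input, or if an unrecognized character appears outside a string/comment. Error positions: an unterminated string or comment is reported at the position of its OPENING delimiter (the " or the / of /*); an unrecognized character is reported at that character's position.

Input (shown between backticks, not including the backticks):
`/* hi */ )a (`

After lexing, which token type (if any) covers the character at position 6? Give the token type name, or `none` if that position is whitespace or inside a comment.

pos=0: enter COMMENT mode (saw '/*')
exit COMMENT mode (now at pos=8)
pos=9: emit RPAREN ')'
pos=10: emit ID 'a' (now at pos=11)
pos=12: emit LPAREN '('
DONE. 3 tokens: [RPAREN, ID, LPAREN]
Position 6: char is '*' -> none

Answer: none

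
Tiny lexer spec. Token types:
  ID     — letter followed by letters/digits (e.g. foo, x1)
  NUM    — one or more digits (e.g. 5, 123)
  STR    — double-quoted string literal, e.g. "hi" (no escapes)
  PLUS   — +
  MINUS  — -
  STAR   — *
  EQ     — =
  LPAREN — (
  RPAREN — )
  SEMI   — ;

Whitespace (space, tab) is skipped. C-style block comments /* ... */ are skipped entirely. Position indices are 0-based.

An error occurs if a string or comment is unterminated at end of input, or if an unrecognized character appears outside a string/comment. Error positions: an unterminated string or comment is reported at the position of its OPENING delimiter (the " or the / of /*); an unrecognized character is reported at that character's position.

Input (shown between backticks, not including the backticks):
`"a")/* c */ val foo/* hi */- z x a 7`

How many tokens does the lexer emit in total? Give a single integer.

Answer: 9

Derivation:
pos=0: enter STRING mode
pos=0: emit STR "a" (now at pos=3)
pos=3: emit RPAREN ')'
pos=4: enter COMMENT mode (saw '/*')
exit COMMENT mode (now at pos=11)
pos=12: emit ID 'val' (now at pos=15)
pos=16: emit ID 'foo' (now at pos=19)
pos=19: enter COMMENT mode (saw '/*')
exit COMMENT mode (now at pos=27)
pos=27: emit MINUS '-'
pos=29: emit ID 'z' (now at pos=30)
pos=31: emit ID 'x' (now at pos=32)
pos=33: emit ID 'a' (now at pos=34)
pos=35: emit NUM '7' (now at pos=36)
DONE. 9 tokens: [STR, RPAREN, ID, ID, MINUS, ID, ID, ID, NUM]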